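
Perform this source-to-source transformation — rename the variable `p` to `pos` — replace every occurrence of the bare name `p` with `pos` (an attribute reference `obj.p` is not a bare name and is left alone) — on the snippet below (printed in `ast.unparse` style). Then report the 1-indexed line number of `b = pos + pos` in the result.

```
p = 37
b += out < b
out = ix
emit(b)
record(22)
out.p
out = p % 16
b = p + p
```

Transformed code:
pos = 37
b += out < b
out = ix
emit(b)
record(22)
out.p
out = pos % 16
b = pos + pos

8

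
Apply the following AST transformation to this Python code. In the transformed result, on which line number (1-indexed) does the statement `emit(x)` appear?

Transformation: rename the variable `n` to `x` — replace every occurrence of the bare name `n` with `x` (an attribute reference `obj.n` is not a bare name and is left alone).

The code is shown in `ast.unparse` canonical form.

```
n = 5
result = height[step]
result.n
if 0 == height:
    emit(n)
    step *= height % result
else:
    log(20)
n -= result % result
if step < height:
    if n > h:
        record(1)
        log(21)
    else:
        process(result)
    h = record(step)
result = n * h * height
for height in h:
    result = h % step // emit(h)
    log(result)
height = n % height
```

Transformed code:
x = 5
result = height[step]
result.n
if 0 == height:
    emit(x)
    step *= height % result
else:
    log(20)
x -= result % result
if step < height:
    if x > h:
        record(1)
        log(21)
    else:
        process(result)
    h = record(step)
result = x * h * height
for height in h:
    result = h % step // emit(h)
    log(result)
height = x % height

5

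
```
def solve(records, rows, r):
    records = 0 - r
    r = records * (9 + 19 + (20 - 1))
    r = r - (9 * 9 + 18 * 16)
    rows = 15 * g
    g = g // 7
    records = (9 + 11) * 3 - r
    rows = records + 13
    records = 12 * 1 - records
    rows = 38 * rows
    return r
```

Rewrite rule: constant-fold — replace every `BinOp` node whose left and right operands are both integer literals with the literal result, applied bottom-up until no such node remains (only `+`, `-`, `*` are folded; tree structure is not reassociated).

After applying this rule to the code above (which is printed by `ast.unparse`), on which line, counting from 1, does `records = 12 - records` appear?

9

Transformed code:
def solve(records, rows, r):
    records = 0 - r
    r = records * 47
    r = r - 369
    rows = 15 * g
    g = g // 7
    records = 60 - r
    rows = records + 13
    records = 12 - records
    rows = 38 * rows
    return r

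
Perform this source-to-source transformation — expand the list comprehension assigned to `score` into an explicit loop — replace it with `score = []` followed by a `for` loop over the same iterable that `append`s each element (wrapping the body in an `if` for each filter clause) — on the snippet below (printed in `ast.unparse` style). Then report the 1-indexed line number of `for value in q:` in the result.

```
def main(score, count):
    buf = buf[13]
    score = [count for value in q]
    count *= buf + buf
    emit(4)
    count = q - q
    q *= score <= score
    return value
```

4

Transformed code:
def main(score, count):
    buf = buf[13]
    score = []
    for value in q:
        score.append(count)
    count *= buf + buf
    emit(4)
    count = q - q
    q *= score <= score
    return value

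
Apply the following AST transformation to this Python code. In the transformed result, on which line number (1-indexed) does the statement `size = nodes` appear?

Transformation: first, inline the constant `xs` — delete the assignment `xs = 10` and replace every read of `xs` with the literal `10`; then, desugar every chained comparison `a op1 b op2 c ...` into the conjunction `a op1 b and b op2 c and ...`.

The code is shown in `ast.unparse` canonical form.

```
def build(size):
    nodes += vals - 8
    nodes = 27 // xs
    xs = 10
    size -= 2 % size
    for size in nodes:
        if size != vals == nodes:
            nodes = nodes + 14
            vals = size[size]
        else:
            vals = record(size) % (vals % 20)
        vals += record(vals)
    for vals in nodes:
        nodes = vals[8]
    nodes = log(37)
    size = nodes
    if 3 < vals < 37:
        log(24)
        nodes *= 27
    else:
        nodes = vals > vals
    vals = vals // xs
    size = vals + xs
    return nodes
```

Transformed code:
def build(size):
    nodes += vals - 8
    nodes = 27 // 10
    size -= 2 % size
    for size in nodes:
        if size != vals and vals == nodes:
            nodes = nodes + 14
            vals = size[size]
        else:
            vals = record(size) % (vals % 20)
        vals += record(vals)
    for vals in nodes:
        nodes = vals[8]
    nodes = log(37)
    size = nodes
    if 3 < vals and vals < 37:
        log(24)
        nodes *= 27
    else:
        nodes = vals > vals
    vals = vals // 10
    size = vals + 10
    return nodes

15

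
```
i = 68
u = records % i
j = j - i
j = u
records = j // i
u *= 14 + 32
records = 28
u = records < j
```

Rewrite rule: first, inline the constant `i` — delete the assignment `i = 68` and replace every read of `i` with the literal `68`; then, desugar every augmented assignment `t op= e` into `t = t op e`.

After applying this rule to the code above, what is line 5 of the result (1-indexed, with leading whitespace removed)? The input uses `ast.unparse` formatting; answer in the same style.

u = u * (14 + 32)

Transformed code:
u = records % 68
j = j - 68
j = u
records = j // 68
u = u * (14 + 32)
records = 28
u = records < j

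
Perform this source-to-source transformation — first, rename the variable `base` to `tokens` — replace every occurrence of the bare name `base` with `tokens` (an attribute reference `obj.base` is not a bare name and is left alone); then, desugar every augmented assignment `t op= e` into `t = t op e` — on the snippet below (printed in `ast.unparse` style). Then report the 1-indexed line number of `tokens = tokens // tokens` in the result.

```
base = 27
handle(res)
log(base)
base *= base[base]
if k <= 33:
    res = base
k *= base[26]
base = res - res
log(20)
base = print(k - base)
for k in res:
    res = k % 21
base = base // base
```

13

Transformed code:
tokens = 27
handle(res)
log(tokens)
tokens = tokens * tokens[tokens]
if k <= 33:
    res = tokens
k = k * tokens[26]
tokens = res - res
log(20)
tokens = print(k - tokens)
for k in res:
    res = k % 21
tokens = tokens // tokens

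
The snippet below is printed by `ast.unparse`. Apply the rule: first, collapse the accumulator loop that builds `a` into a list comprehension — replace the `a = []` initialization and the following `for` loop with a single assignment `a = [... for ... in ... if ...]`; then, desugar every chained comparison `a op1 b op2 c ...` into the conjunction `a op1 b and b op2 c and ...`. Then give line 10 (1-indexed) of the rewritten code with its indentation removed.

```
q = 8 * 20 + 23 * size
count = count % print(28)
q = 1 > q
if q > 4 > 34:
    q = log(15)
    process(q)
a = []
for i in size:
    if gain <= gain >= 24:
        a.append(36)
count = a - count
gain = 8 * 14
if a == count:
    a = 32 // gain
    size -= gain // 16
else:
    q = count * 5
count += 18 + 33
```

Transformed code:
q = 8 * 20 + 23 * size
count = count % print(28)
q = 1 > q
if q > 4 and 4 > 34:
    q = log(15)
    process(q)
a = [36 for i in size if gain <= gain and gain >= 24]
count = a - count
gain = 8 * 14
if a == count:
    a = 32 // gain
    size -= gain // 16
else:
    q = count * 5
count += 18 + 33

if a == count:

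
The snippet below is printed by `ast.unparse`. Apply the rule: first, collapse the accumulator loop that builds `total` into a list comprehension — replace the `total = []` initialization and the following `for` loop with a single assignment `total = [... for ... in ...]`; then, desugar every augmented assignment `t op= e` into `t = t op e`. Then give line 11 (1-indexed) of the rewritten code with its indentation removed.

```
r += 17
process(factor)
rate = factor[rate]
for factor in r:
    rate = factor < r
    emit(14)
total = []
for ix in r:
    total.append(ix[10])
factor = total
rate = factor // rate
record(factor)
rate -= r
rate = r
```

Transformed code:
r = r + 17
process(factor)
rate = factor[rate]
for factor in r:
    rate = factor < r
    emit(14)
total = [ix[10] for ix in r]
factor = total
rate = factor // rate
record(factor)
rate = rate - r
rate = r

rate = rate - r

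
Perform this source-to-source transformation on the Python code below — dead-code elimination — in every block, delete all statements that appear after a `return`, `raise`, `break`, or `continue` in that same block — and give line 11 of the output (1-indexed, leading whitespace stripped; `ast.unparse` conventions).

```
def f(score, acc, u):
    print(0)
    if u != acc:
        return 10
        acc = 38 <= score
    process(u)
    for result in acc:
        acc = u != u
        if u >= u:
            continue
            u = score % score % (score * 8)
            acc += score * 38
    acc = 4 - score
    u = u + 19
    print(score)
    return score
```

u = u + 19

Transformed code:
def f(score, acc, u):
    print(0)
    if u != acc:
        return 10
    process(u)
    for result in acc:
        acc = u != u
        if u >= u:
            continue
    acc = 4 - score
    u = u + 19
    print(score)
    return score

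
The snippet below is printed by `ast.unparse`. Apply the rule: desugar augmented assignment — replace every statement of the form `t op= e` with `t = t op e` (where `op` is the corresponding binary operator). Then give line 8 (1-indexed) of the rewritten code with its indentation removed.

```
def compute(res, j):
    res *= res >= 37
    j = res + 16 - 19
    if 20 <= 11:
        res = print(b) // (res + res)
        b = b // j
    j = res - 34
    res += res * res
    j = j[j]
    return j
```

res = res + res * res

Transformed code:
def compute(res, j):
    res = res * (res >= 37)
    j = res + 16 - 19
    if 20 <= 11:
        res = print(b) // (res + res)
        b = b // j
    j = res - 34
    res = res + res * res
    j = j[j]
    return j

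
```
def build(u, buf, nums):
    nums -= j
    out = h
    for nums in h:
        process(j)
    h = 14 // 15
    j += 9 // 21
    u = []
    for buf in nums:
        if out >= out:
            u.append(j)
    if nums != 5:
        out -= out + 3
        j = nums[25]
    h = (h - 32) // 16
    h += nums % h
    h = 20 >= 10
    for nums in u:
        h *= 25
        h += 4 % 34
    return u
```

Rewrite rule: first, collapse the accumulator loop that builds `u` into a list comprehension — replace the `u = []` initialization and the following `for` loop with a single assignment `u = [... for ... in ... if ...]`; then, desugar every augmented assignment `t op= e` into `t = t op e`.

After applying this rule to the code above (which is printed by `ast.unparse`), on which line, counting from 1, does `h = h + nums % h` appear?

Transformed code:
def build(u, buf, nums):
    nums = nums - j
    out = h
    for nums in h:
        process(j)
    h = 14 // 15
    j = j + 9 // 21
    u = [j for buf in nums if out >= out]
    if nums != 5:
        out = out - (out + 3)
        j = nums[25]
    h = (h - 32) // 16
    h = h + nums % h
    h = 20 >= 10
    for nums in u:
        h = h * 25
        h = h + 4 % 34
    return u

13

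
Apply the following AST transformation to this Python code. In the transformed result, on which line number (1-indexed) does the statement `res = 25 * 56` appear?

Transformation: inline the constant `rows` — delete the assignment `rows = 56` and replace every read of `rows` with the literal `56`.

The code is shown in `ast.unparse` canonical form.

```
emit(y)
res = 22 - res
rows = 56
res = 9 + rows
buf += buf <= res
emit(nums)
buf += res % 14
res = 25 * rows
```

7

Transformed code:
emit(y)
res = 22 - res
res = 9 + 56
buf += buf <= res
emit(nums)
buf += res % 14
res = 25 * 56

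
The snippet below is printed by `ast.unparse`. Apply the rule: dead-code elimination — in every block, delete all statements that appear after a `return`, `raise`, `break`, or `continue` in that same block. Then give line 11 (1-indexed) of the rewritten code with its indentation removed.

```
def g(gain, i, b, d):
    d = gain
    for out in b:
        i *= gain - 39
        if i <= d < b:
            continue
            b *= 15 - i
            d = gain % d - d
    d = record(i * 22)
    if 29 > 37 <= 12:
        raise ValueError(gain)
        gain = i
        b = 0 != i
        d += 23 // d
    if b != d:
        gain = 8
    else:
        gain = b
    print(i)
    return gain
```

gain = 8

Transformed code:
def g(gain, i, b, d):
    d = gain
    for out in b:
        i *= gain - 39
        if i <= d < b:
            continue
    d = record(i * 22)
    if 29 > 37 <= 12:
        raise ValueError(gain)
    if b != d:
        gain = 8
    else:
        gain = b
    print(i)
    return gain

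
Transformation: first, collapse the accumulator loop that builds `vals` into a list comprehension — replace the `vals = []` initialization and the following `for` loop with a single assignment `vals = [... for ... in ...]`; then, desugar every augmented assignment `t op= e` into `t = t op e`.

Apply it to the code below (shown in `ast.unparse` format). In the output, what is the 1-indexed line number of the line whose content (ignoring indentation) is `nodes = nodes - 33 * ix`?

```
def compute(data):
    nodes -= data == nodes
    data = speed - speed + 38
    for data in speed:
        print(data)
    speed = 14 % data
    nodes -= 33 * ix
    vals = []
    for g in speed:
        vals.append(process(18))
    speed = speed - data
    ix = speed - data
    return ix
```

7

Transformed code:
def compute(data):
    nodes = nodes - (data == nodes)
    data = speed - speed + 38
    for data in speed:
        print(data)
    speed = 14 % data
    nodes = nodes - 33 * ix
    vals = [process(18) for g in speed]
    speed = speed - data
    ix = speed - data
    return ix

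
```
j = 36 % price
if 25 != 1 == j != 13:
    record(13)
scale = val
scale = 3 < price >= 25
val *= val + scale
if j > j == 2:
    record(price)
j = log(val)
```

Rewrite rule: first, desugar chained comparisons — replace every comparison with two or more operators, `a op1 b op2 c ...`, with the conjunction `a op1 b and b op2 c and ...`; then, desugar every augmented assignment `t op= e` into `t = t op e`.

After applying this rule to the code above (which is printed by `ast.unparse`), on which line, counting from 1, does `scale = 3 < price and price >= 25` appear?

Transformed code:
j = 36 % price
if 25 != 1 and 1 == j and (j != 13):
    record(13)
scale = val
scale = 3 < price and price >= 25
val = val * (val + scale)
if j > j and j == 2:
    record(price)
j = log(val)

5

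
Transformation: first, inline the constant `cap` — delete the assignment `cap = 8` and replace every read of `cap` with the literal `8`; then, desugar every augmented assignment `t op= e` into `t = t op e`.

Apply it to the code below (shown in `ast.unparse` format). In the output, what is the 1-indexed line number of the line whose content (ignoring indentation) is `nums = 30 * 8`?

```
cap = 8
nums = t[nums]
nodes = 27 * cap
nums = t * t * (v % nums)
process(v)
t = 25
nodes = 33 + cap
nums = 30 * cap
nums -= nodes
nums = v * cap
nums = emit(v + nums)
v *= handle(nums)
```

7

Transformed code:
nums = t[nums]
nodes = 27 * 8
nums = t * t * (v % nums)
process(v)
t = 25
nodes = 33 + 8
nums = 30 * 8
nums = nums - nodes
nums = v * 8
nums = emit(v + nums)
v = v * handle(nums)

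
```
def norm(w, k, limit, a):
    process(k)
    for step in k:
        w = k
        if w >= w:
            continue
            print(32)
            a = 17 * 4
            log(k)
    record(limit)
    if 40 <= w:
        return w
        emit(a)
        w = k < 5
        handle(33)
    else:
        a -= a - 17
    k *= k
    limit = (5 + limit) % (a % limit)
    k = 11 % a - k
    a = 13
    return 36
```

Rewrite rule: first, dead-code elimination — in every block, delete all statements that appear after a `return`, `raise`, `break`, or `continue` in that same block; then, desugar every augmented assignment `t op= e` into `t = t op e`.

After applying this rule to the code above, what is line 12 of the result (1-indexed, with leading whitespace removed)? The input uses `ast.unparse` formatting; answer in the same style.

Transformed code:
def norm(w, k, limit, a):
    process(k)
    for step in k:
        w = k
        if w >= w:
            continue
    record(limit)
    if 40 <= w:
        return w
    else:
        a = a - (a - 17)
    k = k * k
    limit = (5 + limit) % (a % limit)
    k = 11 % a - k
    a = 13
    return 36

k = k * k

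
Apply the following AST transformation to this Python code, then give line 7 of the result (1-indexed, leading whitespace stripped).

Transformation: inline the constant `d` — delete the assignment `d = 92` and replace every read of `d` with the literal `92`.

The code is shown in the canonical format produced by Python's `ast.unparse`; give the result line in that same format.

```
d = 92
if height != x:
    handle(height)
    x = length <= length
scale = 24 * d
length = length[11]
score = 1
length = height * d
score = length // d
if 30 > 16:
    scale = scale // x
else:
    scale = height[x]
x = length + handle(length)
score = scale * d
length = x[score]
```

Transformed code:
if height != x:
    handle(height)
    x = length <= length
scale = 24 * 92
length = length[11]
score = 1
length = height * 92
score = length // 92
if 30 > 16:
    scale = scale // x
else:
    scale = height[x]
x = length + handle(length)
score = scale * 92
length = x[score]

length = height * 92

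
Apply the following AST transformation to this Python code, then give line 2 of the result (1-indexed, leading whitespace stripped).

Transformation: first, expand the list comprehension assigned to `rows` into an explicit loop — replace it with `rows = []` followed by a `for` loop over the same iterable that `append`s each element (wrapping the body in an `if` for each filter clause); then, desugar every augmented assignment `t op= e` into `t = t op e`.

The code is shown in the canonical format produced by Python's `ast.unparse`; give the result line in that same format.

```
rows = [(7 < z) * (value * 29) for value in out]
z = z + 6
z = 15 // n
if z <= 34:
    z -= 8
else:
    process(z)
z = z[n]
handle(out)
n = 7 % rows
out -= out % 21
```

for value in out:

Transformed code:
rows = []
for value in out:
    rows.append((7 < z) * (value * 29))
z = z + 6
z = 15 // n
if z <= 34:
    z = z - 8
else:
    process(z)
z = z[n]
handle(out)
n = 7 % rows
out = out - out % 21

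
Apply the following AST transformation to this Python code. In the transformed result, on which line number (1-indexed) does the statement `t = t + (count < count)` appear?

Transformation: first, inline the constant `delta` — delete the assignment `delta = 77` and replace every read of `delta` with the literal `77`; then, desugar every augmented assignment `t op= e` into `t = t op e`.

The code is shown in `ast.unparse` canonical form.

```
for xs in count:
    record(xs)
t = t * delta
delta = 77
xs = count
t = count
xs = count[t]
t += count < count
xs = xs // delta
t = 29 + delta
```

Transformed code:
for xs in count:
    record(xs)
t = t * 77
xs = count
t = count
xs = count[t]
t = t + (count < count)
xs = xs // 77
t = 29 + 77

7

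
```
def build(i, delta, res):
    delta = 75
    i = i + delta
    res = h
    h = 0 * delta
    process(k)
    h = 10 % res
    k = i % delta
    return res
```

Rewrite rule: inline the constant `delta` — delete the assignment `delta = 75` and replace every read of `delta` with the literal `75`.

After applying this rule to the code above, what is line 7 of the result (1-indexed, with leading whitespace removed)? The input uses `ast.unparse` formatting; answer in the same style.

Transformed code:
def build(i, delta, res):
    i = i + 75
    res = h
    h = 0 * 75
    process(k)
    h = 10 % res
    k = i % 75
    return res

k = i % 75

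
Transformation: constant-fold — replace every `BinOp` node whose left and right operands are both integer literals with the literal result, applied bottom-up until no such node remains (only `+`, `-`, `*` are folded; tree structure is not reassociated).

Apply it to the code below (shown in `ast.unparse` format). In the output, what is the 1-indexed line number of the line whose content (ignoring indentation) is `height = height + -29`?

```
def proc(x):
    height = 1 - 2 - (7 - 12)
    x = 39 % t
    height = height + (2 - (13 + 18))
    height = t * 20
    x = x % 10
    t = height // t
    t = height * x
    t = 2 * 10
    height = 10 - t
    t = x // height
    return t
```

4

Transformed code:
def proc(x):
    height = 4
    x = 39 % t
    height = height + -29
    height = t * 20
    x = x % 10
    t = height // t
    t = height * x
    t = 20
    height = 10 - t
    t = x // height
    return t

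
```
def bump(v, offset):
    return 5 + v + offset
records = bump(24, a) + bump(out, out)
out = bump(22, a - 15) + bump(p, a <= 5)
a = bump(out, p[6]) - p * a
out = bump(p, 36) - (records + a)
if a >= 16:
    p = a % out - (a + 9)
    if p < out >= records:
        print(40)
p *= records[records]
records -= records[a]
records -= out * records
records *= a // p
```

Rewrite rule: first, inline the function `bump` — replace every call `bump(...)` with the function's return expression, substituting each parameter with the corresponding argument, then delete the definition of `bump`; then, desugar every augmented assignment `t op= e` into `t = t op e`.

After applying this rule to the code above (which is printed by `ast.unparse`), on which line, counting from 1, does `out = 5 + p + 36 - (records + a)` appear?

4

Transformed code:
records = 5 + 24 + a + (5 + out + out)
out = 5 + 22 + (a - 15) + (5 + p + (a <= 5))
a = 5 + out + p[6] - p * a
out = 5 + p + 36 - (records + a)
if a >= 16:
    p = a % out - (a + 9)
    if p < out >= records:
        print(40)
p = p * records[records]
records = records - records[a]
records = records - out * records
records = records * (a // p)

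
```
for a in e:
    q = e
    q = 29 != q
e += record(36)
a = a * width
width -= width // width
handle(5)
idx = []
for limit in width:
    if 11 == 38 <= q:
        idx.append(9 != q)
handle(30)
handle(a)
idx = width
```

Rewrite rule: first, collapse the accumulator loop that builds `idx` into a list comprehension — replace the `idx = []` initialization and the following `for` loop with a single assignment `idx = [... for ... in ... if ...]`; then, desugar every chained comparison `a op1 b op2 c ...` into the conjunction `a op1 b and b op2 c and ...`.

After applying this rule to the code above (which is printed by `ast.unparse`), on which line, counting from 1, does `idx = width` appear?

11

Transformed code:
for a in e:
    q = e
    q = 29 != q
e += record(36)
a = a * width
width -= width // width
handle(5)
idx = [9 != q for limit in width if 11 == 38 and 38 <= q]
handle(30)
handle(a)
idx = width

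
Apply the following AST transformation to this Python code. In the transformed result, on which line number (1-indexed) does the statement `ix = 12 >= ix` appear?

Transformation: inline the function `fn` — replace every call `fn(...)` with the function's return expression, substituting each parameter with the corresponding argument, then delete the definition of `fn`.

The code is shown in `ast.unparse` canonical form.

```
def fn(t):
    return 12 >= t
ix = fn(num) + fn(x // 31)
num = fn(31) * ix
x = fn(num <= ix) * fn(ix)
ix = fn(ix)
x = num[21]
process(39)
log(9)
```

Transformed code:
ix = (12 >= num) + (12 >= x // 31)
num = (12 >= 31) * ix
x = (12 >= (num <= ix)) * (12 >= ix)
ix = 12 >= ix
x = num[21]
process(39)
log(9)

4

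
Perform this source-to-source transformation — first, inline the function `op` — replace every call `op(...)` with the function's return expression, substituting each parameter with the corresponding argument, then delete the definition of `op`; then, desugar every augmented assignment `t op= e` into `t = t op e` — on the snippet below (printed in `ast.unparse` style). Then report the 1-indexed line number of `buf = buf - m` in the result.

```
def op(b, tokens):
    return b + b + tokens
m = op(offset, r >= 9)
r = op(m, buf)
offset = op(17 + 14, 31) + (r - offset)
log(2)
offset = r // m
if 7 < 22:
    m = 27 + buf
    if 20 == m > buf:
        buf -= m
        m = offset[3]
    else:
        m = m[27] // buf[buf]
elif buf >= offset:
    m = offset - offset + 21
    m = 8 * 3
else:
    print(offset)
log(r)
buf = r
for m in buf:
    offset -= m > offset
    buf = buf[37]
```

9

Transformed code:
m = offset + offset + (r >= 9)
r = m + m + buf
offset = 17 + 14 + (17 + 14) + 31 + (r - offset)
log(2)
offset = r // m
if 7 < 22:
    m = 27 + buf
    if 20 == m > buf:
        buf = buf - m
        m = offset[3]
    else:
        m = m[27] // buf[buf]
elif buf >= offset:
    m = offset - offset + 21
    m = 8 * 3
else:
    print(offset)
log(r)
buf = r
for m in buf:
    offset = offset - (m > offset)
    buf = buf[37]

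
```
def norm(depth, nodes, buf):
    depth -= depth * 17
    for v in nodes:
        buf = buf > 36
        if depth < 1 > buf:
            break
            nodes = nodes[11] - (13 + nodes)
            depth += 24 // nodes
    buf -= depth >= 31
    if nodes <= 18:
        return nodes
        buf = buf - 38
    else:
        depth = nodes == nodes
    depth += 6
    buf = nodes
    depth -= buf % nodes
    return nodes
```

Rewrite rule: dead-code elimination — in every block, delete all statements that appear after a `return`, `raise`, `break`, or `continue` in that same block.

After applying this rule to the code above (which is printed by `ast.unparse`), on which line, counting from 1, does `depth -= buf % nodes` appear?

14

Transformed code:
def norm(depth, nodes, buf):
    depth -= depth * 17
    for v in nodes:
        buf = buf > 36
        if depth < 1 > buf:
            break
    buf -= depth >= 31
    if nodes <= 18:
        return nodes
    else:
        depth = nodes == nodes
    depth += 6
    buf = nodes
    depth -= buf % nodes
    return nodes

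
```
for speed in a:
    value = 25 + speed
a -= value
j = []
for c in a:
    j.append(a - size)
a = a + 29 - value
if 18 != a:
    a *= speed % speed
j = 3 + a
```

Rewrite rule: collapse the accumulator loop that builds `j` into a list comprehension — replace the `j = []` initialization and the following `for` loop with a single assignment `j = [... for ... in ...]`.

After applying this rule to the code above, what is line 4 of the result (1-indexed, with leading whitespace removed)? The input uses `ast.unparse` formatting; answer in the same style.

Transformed code:
for speed in a:
    value = 25 + speed
a -= value
j = [a - size for c in a]
a = a + 29 - value
if 18 != a:
    a *= speed % speed
j = 3 + a

j = [a - size for c in a]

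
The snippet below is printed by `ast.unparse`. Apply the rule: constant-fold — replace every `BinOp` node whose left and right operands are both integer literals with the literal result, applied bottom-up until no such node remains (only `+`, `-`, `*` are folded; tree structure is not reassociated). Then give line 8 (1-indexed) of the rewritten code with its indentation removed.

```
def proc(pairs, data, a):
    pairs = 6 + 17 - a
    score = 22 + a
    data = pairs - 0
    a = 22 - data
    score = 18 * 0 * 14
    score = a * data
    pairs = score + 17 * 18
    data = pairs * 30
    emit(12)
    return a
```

pairs = score + 306

Transformed code:
def proc(pairs, data, a):
    pairs = 23 - a
    score = 22 + a
    data = pairs - 0
    a = 22 - data
    score = 0
    score = a * data
    pairs = score + 306
    data = pairs * 30
    emit(12)
    return a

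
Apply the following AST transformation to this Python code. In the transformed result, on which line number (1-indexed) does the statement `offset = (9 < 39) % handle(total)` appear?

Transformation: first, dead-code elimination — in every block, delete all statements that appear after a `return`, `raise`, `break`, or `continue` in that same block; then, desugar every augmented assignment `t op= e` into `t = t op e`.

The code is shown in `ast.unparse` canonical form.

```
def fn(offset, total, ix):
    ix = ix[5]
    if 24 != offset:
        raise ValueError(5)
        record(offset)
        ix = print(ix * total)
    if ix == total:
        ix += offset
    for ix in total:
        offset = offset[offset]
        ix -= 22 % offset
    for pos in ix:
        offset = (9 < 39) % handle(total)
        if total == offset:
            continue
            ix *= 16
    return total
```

11

Transformed code:
def fn(offset, total, ix):
    ix = ix[5]
    if 24 != offset:
        raise ValueError(5)
    if ix == total:
        ix = ix + offset
    for ix in total:
        offset = offset[offset]
        ix = ix - 22 % offset
    for pos in ix:
        offset = (9 < 39) % handle(total)
        if total == offset:
            continue
    return total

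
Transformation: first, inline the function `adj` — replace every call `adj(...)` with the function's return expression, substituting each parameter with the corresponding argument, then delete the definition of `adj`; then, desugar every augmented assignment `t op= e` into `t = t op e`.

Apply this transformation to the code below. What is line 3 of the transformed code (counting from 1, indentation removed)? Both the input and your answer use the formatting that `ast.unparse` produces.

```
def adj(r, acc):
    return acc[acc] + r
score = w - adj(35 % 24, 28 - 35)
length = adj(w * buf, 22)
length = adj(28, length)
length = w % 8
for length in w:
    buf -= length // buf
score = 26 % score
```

length = length[length] + 28

Transformed code:
score = w - ((28 - 35)[28 - 35] + 35 % 24)
length = 22[22] + w * buf
length = length[length] + 28
length = w % 8
for length in w:
    buf = buf - length // buf
score = 26 % score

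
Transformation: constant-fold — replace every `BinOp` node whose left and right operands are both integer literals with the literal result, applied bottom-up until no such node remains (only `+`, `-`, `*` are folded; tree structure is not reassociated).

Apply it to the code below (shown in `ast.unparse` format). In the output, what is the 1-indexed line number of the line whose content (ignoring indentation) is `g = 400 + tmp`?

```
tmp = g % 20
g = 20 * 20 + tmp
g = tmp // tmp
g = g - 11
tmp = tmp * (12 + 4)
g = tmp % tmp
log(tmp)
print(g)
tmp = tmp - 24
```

2

Transformed code:
tmp = g % 20
g = 400 + tmp
g = tmp // tmp
g = g - 11
tmp = tmp * 16
g = tmp % tmp
log(tmp)
print(g)
tmp = tmp - 24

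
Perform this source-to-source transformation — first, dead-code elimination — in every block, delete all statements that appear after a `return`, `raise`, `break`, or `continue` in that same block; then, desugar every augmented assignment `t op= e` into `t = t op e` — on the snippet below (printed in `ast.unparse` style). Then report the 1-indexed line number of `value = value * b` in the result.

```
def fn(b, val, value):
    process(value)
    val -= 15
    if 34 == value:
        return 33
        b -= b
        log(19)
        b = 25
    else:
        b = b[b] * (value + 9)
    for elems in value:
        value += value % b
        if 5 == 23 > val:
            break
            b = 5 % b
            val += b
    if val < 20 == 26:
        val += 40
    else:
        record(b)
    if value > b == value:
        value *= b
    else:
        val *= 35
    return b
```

Transformed code:
def fn(b, val, value):
    process(value)
    val = val - 15
    if 34 == value:
        return 33
    else:
        b = b[b] * (value + 9)
    for elems in value:
        value = value + value % b
        if 5 == 23 > val:
            break
    if val < 20 == 26:
        val = val + 40
    else:
        record(b)
    if value > b == value:
        value = value * b
    else:
        val = val * 35
    return b

17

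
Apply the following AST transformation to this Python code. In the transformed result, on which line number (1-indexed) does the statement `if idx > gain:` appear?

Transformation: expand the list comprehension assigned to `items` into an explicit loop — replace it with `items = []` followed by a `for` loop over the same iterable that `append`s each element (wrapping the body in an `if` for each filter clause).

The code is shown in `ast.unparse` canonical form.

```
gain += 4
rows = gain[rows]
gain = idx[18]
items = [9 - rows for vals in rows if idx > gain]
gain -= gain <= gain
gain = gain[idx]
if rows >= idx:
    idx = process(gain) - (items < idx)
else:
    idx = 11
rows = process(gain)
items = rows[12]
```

6

Transformed code:
gain += 4
rows = gain[rows]
gain = idx[18]
items = []
for vals in rows:
    if idx > gain:
        items.append(9 - rows)
gain -= gain <= gain
gain = gain[idx]
if rows >= idx:
    idx = process(gain) - (items < idx)
else:
    idx = 11
rows = process(gain)
items = rows[12]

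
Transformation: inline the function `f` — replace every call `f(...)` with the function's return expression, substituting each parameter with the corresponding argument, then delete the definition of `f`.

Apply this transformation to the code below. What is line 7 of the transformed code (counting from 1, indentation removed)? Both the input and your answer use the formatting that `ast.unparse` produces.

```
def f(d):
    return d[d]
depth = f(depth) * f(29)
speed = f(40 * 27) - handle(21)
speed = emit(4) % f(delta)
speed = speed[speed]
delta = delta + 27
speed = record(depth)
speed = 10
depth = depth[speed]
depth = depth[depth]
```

speed = 10

Transformed code:
depth = depth[depth] * 29[29]
speed = (40 * 27)[40 * 27] - handle(21)
speed = emit(4) % delta[delta]
speed = speed[speed]
delta = delta + 27
speed = record(depth)
speed = 10
depth = depth[speed]
depth = depth[depth]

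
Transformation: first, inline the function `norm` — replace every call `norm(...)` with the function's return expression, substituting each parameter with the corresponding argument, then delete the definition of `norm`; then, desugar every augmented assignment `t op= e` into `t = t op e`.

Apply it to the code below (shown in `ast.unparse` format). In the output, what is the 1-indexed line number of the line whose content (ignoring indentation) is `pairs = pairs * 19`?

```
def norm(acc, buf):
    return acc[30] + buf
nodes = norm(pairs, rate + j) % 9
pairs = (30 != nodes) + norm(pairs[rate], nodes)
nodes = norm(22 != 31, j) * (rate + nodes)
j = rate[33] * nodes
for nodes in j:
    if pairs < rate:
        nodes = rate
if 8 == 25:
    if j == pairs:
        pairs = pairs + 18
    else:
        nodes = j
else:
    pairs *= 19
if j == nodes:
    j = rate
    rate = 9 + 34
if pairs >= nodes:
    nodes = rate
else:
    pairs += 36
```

14

Transformed code:
nodes = (pairs[30] + (rate + j)) % 9
pairs = (30 != nodes) + (pairs[rate][30] + nodes)
nodes = ((22 != 31)[30] + j) * (rate + nodes)
j = rate[33] * nodes
for nodes in j:
    if pairs < rate:
        nodes = rate
if 8 == 25:
    if j == pairs:
        pairs = pairs + 18
    else:
        nodes = j
else:
    pairs = pairs * 19
if j == nodes:
    j = rate
    rate = 9 + 34
if pairs >= nodes:
    nodes = rate
else:
    pairs = pairs + 36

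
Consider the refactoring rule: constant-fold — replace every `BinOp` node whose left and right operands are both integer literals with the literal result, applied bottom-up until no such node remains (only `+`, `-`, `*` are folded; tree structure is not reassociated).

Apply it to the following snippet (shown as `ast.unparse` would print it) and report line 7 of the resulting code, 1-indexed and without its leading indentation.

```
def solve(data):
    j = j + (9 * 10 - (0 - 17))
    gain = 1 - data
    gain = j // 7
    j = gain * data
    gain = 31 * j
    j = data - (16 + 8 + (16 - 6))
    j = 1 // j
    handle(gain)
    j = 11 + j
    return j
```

j = data - 34

Transformed code:
def solve(data):
    j = j + 107
    gain = 1 - data
    gain = j // 7
    j = gain * data
    gain = 31 * j
    j = data - 34
    j = 1 // j
    handle(gain)
    j = 11 + j
    return j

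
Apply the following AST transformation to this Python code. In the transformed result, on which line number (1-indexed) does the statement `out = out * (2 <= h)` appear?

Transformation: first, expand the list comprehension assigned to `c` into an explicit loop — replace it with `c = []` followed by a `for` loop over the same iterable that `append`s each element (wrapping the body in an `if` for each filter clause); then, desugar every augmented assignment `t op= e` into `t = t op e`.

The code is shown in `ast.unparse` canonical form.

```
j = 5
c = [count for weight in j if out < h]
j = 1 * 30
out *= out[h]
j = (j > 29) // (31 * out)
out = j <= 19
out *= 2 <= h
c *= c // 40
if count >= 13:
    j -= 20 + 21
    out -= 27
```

10

Transformed code:
j = 5
c = []
for weight in j:
    if out < h:
        c.append(count)
j = 1 * 30
out = out * out[h]
j = (j > 29) // (31 * out)
out = j <= 19
out = out * (2 <= h)
c = c * (c // 40)
if count >= 13:
    j = j - (20 + 21)
    out = out - 27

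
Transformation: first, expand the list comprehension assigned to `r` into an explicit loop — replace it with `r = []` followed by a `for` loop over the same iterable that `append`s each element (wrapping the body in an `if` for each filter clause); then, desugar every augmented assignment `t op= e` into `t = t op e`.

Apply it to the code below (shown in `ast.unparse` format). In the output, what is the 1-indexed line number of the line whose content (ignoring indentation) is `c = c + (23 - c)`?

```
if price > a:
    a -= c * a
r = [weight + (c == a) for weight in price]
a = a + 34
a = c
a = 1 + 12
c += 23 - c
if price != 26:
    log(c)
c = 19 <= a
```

Transformed code:
if price > a:
    a = a - c * a
r = []
for weight in price:
    r.append(weight + (c == a))
a = a + 34
a = c
a = 1 + 12
c = c + (23 - c)
if price != 26:
    log(c)
c = 19 <= a

9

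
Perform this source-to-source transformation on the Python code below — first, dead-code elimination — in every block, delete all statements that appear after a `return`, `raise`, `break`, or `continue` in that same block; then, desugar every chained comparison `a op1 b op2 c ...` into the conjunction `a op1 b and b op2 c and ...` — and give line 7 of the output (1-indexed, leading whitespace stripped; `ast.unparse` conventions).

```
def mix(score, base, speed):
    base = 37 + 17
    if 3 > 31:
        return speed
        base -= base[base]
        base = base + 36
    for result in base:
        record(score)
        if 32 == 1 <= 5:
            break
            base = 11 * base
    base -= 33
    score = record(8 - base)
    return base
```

Transformed code:
def mix(score, base, speed):
    base = 37 + 17
    if 3 > 31:
        return speed
    for result in base:
        record(score)
        if 32 == 1 and 1 <= 5:
            break
    base -= 33
    score = record(8 - base)
    return base

if 32 == 1 and 1 <= 5:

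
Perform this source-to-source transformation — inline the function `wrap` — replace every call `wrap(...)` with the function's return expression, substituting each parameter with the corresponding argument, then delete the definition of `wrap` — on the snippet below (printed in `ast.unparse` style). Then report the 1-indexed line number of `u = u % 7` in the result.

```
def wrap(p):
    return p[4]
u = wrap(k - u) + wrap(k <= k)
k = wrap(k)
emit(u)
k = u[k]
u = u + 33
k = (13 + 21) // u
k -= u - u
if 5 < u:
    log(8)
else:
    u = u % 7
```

11

Transformed code:
u = (k - u)[4] + (k <= k)[4]
k = k[4]
emit(u)
k = u[k]
u = u + 33
k = (13 + 21) // u
k -= u - u
if 5 < u:
    log(8)
else:
    u = u % 7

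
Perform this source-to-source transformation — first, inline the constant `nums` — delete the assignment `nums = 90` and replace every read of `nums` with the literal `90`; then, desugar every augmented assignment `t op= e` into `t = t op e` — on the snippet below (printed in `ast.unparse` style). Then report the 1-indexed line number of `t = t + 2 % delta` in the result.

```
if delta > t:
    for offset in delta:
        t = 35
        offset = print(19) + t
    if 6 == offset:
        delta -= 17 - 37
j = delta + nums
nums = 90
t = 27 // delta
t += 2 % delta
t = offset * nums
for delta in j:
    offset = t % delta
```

Transformed code:
if delta > t:
    for offset in delta:
        t = 35
        offset = print(19) + t
    if 6 == offset:
        delta = delta - (17 - 37)
j = delta + 90
t = 27 // delta
t = t + 2 % delta
t = offset * 90
for delta in j:
    offset = t % delta

9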